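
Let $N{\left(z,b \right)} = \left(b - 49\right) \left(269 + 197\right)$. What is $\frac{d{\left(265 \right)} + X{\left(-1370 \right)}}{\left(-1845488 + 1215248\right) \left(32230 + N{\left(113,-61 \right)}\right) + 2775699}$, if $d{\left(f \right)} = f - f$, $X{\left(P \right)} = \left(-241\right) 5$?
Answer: $- \frac{1205}{11996242899} \approx -1.0045 \cdot 10^{-7}$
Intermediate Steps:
$X{\left(P \right)} = -1205$
$d{\left(f \right)} = 0$
$N{\left(z,b \right)} = -22834 + 466 b$ ($N{\left(z,b \right)} = \left(-49 + b\right) 466 = -22834 + 466 b$)
$\frac{d{\left(265 \right)} + X{\left(-1370 \right)}}{\left(-1845488 + 1215248\right) \left(32230 + N{\left(113,-61 \right)}\right) + 2775699} = \frac{0 - 1205}{\left(-1845488 + 1215248\right) \left(32230 + \left(-22834 + 466 \left(-61\right)\right)\right) + 2775699} = - \frac{1205}{- 630240 \left(32230 - 51260\right) + 2775699} = - \frac{1205}{\left(-630240\right) \left(-19030\right) + 2775699} = - \frac{1205}{11993467200 + 2775699} = - \frac{1205}{11996242899}$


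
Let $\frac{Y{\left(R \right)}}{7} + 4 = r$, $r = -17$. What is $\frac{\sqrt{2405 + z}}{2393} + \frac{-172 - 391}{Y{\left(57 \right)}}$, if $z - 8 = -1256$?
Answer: $\frac{563}{147} + \frac{\sqrt{1157}}{2393} \approx 3.8441$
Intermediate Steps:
$z = -1248$ ($z = 8 - 1256 = -1248$)
$Y{\left(R \right)} = -147$ ($Y{\left(R \right)} = -28 + 7 \left(-17\right) = -28 - 119 = -147$)
$\frac{\sqrt{2405 + z}}{2393} + \frac{-172 - 391}{Y{\left(57 \right)}} = \frac{\sqrt{2405 - 1248}}{2393} + \frac{-172 - 391}{-147} = \sqrt{1157} \cdot \frac{1}{2393} - - \frac{563}{147} = \frac{\sqrt{1157}}{2393} + \frac{563}{147} = \frac{563}{147} + \frac{\sqrt{1157}}{2393}$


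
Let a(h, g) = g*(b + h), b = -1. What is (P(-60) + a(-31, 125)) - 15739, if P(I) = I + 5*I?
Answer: -20099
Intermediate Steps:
P(I) = 6*I
a(h, g) = g*(-1 + h)
(P(-60) + a(-31, 125)) - 15739 = (6*(-60) + 125*(-1 - 31)) - 15739 = (-360 + 125*(-32)) - 15739 = (-360 - 4000) - 15739 = -4360 - 15739 = -20099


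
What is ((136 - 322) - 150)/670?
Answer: -168/335 ≈ -0.50149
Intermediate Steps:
((136 - 322) - 150)/670 = (-186 - 150)*(1/670) = -336*1/670 = -168/335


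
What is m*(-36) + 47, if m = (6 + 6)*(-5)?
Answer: 2207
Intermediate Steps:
m = -60 (m = 12*(-5) = -60)
m*(-36) + 47 = -60*(-36) + 47 = 2160 + 47 = 2207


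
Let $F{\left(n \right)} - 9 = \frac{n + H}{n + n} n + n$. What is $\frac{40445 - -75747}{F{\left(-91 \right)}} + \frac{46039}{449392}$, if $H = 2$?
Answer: $- \frac{104419862661}{113696176} \approx -918.41$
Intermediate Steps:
$F{\left(n \right)} = 10 + \frac{3 n}{2}$ ($F{\left(n \right)} = 9 + \left(\frac{n + 2}{n + n} n + n\right) = 9 + \left(\frac{2 + n}{2 n} n + n\right) = 9 + \left(\left(1 + \frac{n}{2}\right) + n\right) = 9 + \left(1 + \frac{3 n}{2}\right) = 10 + \frac{3 n}{2}$)
$\frac{40445 - -75747}{F{\left(-91 \right)}} + \frac{46039}{449392} = \frac{40445 - -75747}{10 + \frac{3}{2} \left(-91\right)} + \frac{46039}{449392} = \frac{40445 + 75747}{10 - \frac{273}{2}} + 46039 \cdot \frac{1}{449392} = \frac{116192}{- \frac{253}{2}} + \frac{46039}{449392} = 116192 \left(- \frac{2}{253}\right) + \frac{46039}{449392} = - \frac{232384}{253} + \frac{46039}{449392} = - \frac{104419862661}{113696176}$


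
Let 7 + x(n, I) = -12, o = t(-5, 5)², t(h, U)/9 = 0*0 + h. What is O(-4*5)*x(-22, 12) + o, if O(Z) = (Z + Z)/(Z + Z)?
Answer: 2006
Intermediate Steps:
t(h, U) = 9*h (t(h, U) = 9*(0*0 + h) = 9*(0 + h) = 9*h)
o = 2025 (o = (9*(-5))² = (-45)² = 2025)
x(n, I) = -19 (x(n, I) = -7 - 12 = -19)
O(Z) = 1 (O(Z) = (2*Z)/((2*Z)) = (2*Z)*(1/(2*Z)) = 1)
O(-4*5)*x(-22, 12) + o = 1*(-19) + 2025 = -19 + 2025 = 2006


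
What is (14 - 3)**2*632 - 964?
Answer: 75508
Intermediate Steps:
(14 - 3)**2*632 - 964 = 11**2*632 - 964 = 121*632 - 964 = 76472 - 964 = 75508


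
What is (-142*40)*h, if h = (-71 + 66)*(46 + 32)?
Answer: 2215200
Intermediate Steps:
h = -390 (h = -5*78 = -390)
(-142*40)*h = -142*40*(-390) = -5680*(-390) = 2215200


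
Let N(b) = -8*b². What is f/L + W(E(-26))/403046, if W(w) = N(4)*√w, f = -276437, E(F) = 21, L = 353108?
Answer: -39491/50444 - 64*√21/201523 ≈ -0.78432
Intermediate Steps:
W(w) = -128*√w (W(w) = (-8*4²)*√w = (-8*16)*√w = -128*√w)
f/L + W(E(-26))/403046 = -276437/353108 - 128*√21/403046 = -276437*1/353108 - 128*√21*(1/403046) = -39491/50444 - 64*√21/201523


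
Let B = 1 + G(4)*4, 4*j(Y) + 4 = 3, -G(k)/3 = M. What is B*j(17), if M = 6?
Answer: 71/4 ≈ 17.750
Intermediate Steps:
G(k) = -18 (G(k) = -3*6 = -18)
j(Y) = -¼ (j(Y) = -1 + (¼)*3 = -1 + ¾ = -¼)
B = -71 (B = 1 - 18*4 = 1 - 72 = -71)
B*j(17) = -71*(-¼) = 71/4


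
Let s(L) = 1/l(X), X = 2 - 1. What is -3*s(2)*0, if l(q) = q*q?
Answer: 0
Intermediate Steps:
X = 1
l(q) = q²
s(L) = 1 (s(L) = 1/(1²) = 1/1 = 1)
-3*s(2)*0 = -3*1*0 = -3*0 = 0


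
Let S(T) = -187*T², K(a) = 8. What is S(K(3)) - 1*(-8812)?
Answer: -3156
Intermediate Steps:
S(K(3)) - 1*(-8812) = -187*8² - 1*(-8812) = -187*64 + 8812 = -11968 + 8812 = -3156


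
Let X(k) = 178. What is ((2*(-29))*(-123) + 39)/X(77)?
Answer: 7173/178 ≈ 40.298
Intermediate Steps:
((2*(-29))*(-123) + 39)/X(77) = ((2*(-29))*(-123) + 39)/178 = (-58*(-123) + 39)*(1/178) = (7134 + 39)*(1/178) = 7173*(1/178) = 7173/178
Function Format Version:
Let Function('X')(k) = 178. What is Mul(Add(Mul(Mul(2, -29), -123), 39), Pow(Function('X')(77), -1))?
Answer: Rational(7173, 178) ≈ 40.298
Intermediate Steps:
Mul(Add(Mul(Mul(2, -29), -123), 39), Pow(Function('X')(77), -1)) = Mul(Add(Mul(Mul(2, -29), -123), 39), Pow(178, -1)) = Mul(Add(Mul(-58, -123), 39), Rational(1, 178)) = Mul(Add(7134, 39), Rational(1, 178)) = Mul(7173, Rational(1, 178)) = Rational(7173, 178)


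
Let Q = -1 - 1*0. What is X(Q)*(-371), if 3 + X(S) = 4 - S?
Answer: -742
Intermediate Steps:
Q = -1 (Q = -1 + 0 = -1)
X(S) = 1 - S (X(S) = -3 + (4 - S) = 1 - S)
X(Q)*(-371) = (1 - 1*(-1))*(-371) = (1 + 1)*(-371) = 2*(-371) = -742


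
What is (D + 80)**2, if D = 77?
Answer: 24649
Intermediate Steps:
(D + 80)**2 = (77 + 80)**2 = 157**2 = 24649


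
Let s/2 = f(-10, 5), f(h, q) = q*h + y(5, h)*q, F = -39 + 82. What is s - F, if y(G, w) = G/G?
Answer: -133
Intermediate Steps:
y(G, w) = 1
F = 43
f(h, q) = q + h*q (f(h, q) = q*h + 1*q = h*q + q = q + h*q)
s = -90 (s = 2*(5*(1 - 10)) = 2*(5*(-9)) = 2*(-45) = -90)
s - F = -90 - 1*43 = -90 - 43 = -133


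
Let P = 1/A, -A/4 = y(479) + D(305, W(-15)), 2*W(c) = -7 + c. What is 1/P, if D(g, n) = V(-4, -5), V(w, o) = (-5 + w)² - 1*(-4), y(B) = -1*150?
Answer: 260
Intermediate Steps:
y(B) = -150
W(c) = -7/2 + c/2 (W(c) = (-7 + c)/2 = -7/2 + c/2)
V(w, o) = 4 + (-5 + w)² (V(w, o) = (-5 + w)² + 4 = 4 + (-5 + w)²)
D(g, n) = 85 (D(g, n) = 4 + (-5 - 4)² = 4 + (-9)² = 4 + 81 = 85)
A = 260 (A = -4*(-150 + 85) = -4*(-65) = 260)
P = 1/260 ≈ 0.0038462
1/P = 1/(1/260) = 260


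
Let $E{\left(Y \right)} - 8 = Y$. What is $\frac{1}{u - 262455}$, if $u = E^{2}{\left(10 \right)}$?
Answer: $- \frac{1}{262131} \approx -3.8149 \cdot 10^{-6}$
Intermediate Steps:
$E{\left(Y \right)} = 8 + Y$
$u = 324$ ($u = \left(8 + 10\right)^{2} = 18^{2} = 324$)
$\frac{1}{u - 262455} = \frac{1}{324 - 262455} = \frac{1}{-262131} = - \frac{1}{262131}$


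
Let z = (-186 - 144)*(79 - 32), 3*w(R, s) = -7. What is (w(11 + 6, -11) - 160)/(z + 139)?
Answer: 487/46113 ≈ 0.010561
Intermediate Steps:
w(R, s) = -7/3 (w(R, s) = (⅓)*(-7) = -7/3)
z = -15510 (z = -330*47 = -15510)
(w(11 + 6, -11) - 160)/(z + 139) = (-7/3 - 160)/(-15510 + 139) = -487/3/(-15371) = -487/3*(-1/15371) = 487/46113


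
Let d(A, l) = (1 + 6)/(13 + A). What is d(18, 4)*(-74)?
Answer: -518/31 ≈ -16.710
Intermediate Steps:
d(A, l) = 7/(13 + A)
d(18, 4)*(-74) = (7/(13 + 18))*(-74) = (7/31)*(-74) = -518/31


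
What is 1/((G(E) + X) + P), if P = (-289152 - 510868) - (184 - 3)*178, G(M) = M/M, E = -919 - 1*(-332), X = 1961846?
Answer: 1/1129609 ≈ 8.8526e-7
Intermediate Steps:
E = -587 (E = -919 + 332 = -587)
G(M) = 1
P = -832238 (P = -800020 - 181*178 = -800020 - 1*32218 = -800020 - 32218 = -832238)
1/((G(E) + X) + P) = 1/((1 + 1961846) - 832238) = 1/(1961847 - 832238) = 1/1129609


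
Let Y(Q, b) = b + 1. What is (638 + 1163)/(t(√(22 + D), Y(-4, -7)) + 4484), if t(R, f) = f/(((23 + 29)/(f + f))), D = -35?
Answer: 23413/58310 ≈ 0.40153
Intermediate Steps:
Y(Q, b) = 1 + b
t(R, f) = f²/26 (t(R, f) = f/((52/((2*f)))) = f/((52*(1/(2*f)))) = f/((26/f)) = f*(f/26) = f²/26)
(638 + 1163)/(t(√(22 + D), Y(-4, -7)) + 4484) = (638 + 1163)/((1 - 7)²/26 + 4484) = 1801/((1/26)*(-6)² + 4484) = 1801/((1/26)*36 + 4484) = 1801/(18/13 + 4484) = 1801/(58310/13) = 1801*(13/58310) = 23413/58310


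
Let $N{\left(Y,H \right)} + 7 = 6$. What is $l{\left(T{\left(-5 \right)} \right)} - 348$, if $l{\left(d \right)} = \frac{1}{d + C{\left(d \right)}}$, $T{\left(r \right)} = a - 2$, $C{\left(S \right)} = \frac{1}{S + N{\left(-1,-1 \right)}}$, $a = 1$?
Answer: $- \frac{1046}{3} \approx -348.67$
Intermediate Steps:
$N{\left(Y,H \right)} = -1$ ($N{\left(Y,H \right)} = -7 + 6 = -1$)
$C{\left(S \right)} = \frac{1}{-1 + S}$ ($C{\left(S \right)} = \frac{1}{S - 1} = \frac{1}{-1 + S}$)
$T{\left(r \right)} = -1$ ($T{\left(r \right)} = 1 - 2 = -1$)
$l{\left(d \right)} = \frac{1}{d + \frac{1}{-1 + d}}$
$l{\left(T{\left(-5 \right)} \right)} - 348 = \frac{-1 - 1}{1 - \left(-1 - 1\right)} - 348 = \frac{1}{1 - -2} \left(-2\right) - 348 = \frac{1}{1 + 2} \left(-2\right) - 348 = \frac{1}{3} \left(-2\right) - 348 = - \frac{2}{3} - 348 = - \frac{1046}{3}$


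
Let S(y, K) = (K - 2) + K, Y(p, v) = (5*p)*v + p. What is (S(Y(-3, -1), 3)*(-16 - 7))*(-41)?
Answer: 3772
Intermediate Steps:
Y(p, v) = p + 5*p*v (Y(p, v) = 5*p*v + p = p + 5*p*v)
S(y, K) = -2 + 2*K (S(y, K) = (-2 + K) + K = -2 + 2*K)
(S(Y(-3, -1), 3)*(-16 - 7))*(-41) = ((-2 + 2*3)*(-16 - 7))*(-41) = ((-2 + 6)*(-23))*(-41) = (4*(-23))*(-41) = -92*(-41) = 3772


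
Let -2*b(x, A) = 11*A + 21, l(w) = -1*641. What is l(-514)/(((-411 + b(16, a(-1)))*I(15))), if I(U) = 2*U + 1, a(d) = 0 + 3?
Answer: 641/13578 ≈ 0.047209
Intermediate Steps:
l(w) = -641
a(d) = 3
b(x, A) = -21/2 - 11*A/2 (b(x, A) = -(11*A + 21)/2 = -(21 + 11*A)/2 = -21/2 - 11*A/2)
I(U) = 1 + 2*U
l(-514)/(((-411 + b(16, a(-1)))*I(15))) = -641*1/((1 + 2*15)*(-411 + (-21/2 - 11/2*3))) = -641*1/((1 + 30)*(-411 + (-21/2 - 33/2))) = -641*1/(31*(-411 - 27)) = -641/((-438*31)) = -641/(-13578) = -641*(-1/13578) = 641/13578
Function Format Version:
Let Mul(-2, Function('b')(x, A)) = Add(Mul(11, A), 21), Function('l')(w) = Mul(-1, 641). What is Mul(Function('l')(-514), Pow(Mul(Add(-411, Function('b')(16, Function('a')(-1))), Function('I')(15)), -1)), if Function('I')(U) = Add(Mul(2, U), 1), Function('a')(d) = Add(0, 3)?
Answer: Rational(641, 13578) ≈ 0.047209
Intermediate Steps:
Function('l')(w) = -641
Function('a')(d) = 3
Function('b')(x, A) = Add(Rational(-21, 2), Mul(Rational(-11, 2), A)) (Function('b')(x, A) = Mul(Rational(-1, 2), Add(Mul(11, A), 21)) = Mul(Rational(-1, 2), Add(21, Mul(11, A))) = Add(Rational(-21, 2), Mul(Rational(-11, 2), A)))
Function('I')(U) = Add(1, Mul(2, U))
Mul(Function('l')(-514), Pow(Mul(Add(-411, Function('b')(16, Function('a')(-1))), Function('I')(15)), -1)) = Mul(-641, Pow(Mul(Add(-411, Add(Rational(-21, 2), Mul(Rational(-11, 2), 3))), Add(1, Mul(2, 15))), -1)) = Mul(-641, Pow(Mul(Add(-411, Add(Rational(-21, 2), Rational(-33, 2))), Add(1, 30)), -1)) = Mul(-641, Pow(Mul(Add(-411, -27), 31), -1)) = Mul(-641, Pow(Mul(-438, 31), -1)) = Mul(-641, Pow(-13578, -1)) = Mul(-641, Rational(-1, 13578)) = Rational(641, 13578)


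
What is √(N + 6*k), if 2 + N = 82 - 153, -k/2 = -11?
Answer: √59 ≈ 7.6811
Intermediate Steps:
k = 22 (k = -2*(-11) = 22)
N = -73 (N = -2 + (82 - 153) = -2 - 71 = -73)
√(N + 6*k) = √(-73 + 6*22) = √(-73 + 132) = √59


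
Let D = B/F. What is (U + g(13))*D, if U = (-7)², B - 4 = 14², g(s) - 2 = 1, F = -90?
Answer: -1040/9 ≈ -115.56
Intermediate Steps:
g(s) = 3 (g(s) = 2 + 1 = 3)
B = 200 (B = 4 + 14² = 4 + 196 = 200)
U = 49
D = -20/9 (D = 200/(-90) = 200*(-1/90) = -20/9 ≈ -2.2222)
(U + g(13))*D = (49 + 3)*(-20/9) = 52*(-20/9) = -1040/9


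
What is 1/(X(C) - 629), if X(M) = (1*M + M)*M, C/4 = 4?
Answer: -1/117 ≈ -0.0085470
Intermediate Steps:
C = 16 (C = 4*4 = 16)
X(M) = 2*M² (X(M) = (M + M)*M = (2*M)*M = 2*M²)
1/(X(C) - 629) = 1/(2*16² - 629) = 1/(2*256 - 629) = 1/(512 - 629) = 1/(-117) = -1/117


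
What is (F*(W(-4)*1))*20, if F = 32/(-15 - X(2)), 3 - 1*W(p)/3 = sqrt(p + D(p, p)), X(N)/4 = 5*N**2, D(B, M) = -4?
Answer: -1152/19 + 768*I*sqrt(2)/19 ≈ -60.632 + 57.164*I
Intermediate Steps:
X(N) = 20*N**2 (X(N) = 4*(5*N**2) = 20*N**2)
W(p) = 9 - 3*sqrt(-4 + p) (W(p) = 9 - 3*sqrt(p - 4) = 9 - 3*sqrt(-4 + p))
F = -32/95 (F = 32/(-15 - 20*2**2) = 32/(-15 - 20*4) = 32/(-15 - 1*80) = 32/(-15 - 80) = 32/(-95) = 32*(-1/95) = -32/95 ≈ -0.33684)
(F*(W(-4)*1))*20 = -32*(9 - 3*sqrt(-4 - 4))/95*20 = -32*(9 - 6*I*sqrt(2))/95*20 = (-288/95 + 192*I*sqrt(2)/95)*20 = -1152/19 + 768*I*sqrt(2)/19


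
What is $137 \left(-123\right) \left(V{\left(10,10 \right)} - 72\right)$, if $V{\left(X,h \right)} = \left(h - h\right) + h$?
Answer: $1044762$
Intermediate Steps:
$V{\left(X,h \right)} = h$ ($V{\left(X,h \right)} = 0 + h = h$)
$137 \left(-123\right) \left(V{\left(10,10 \right)} - 72\right) = 137 \left(-123\right) \left(10 - 72\right) = \left(-16851\right) \left(-62\right) = 1044762$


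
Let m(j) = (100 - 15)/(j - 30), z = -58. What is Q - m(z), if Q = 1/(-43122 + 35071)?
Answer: 684247/708488 ≈ 0.96579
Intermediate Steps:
m(j) = 85/(-30 + j)
Q = -1/8051 (Q = 1/(-8051) = -1/8051 ≈ -0.00012421)
Q - m(z) = -1/8051 - 85/(-30 - 58) = -1/8051 - 85/(-88) = -1/8051 - 85*(-1)/88 = -1/8051 - 1*(-85/88) = -1/8051 + 85/88 = 684247/708488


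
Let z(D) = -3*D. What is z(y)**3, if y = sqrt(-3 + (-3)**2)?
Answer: -162*sqrt(6) ≈ -396.82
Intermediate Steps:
y = sqrt(6) (y = sqrt(-3 + 9) = sqrt(6) ≈ 2.4495)
z(y)**3 = (-3*sqrt(6))**3 = -162*sqrt(6)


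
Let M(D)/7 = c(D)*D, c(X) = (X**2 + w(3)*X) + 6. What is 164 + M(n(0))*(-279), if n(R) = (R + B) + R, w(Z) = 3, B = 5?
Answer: -449026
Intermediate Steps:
n(R) = 5 + 2*R (n(R) = (R + 5) + R = (5 + R) + R = 5 + 2*R)
c(X) = 6 + X**2 + 3*X (c(X) = (X**2 + 3*X) + 6 = 6 + X**2 + 3*X)
M(D) = 7*D*(6 + D**2 + 3*D) (M(D) = 7*((6 + D**2 + 3*D)*D) = 7*(D*(6 + D**2 + 3*D)) = 7*D*(6 + D**2 + 3*D))
164 + M(n(0))*(-279) = 164 + (7*(5 + 2*0)*(6 + (5 + 2*0)**2 + 3*(5 + 2*0)))*(-279) = 164 + (7*(5 + 0)*(6 + (5 + 0)**2 + 3*(5 + 0)))*(-279) = 164 + (7*5*(6 + 5**2 + 3*5))*(-279) = 164 + (7*5*(6 + 25 + 15))*(-279) = 164 + (7*5*46)*(-279) = 164 + 1610*(-279) = 164 - 449190 = -449026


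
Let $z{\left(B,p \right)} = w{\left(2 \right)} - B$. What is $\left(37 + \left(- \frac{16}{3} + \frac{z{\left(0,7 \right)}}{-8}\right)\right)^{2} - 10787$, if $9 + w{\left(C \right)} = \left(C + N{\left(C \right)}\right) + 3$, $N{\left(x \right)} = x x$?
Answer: $- \frac{88058}{9} \approx -9784.2$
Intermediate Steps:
$N{\left(x \right)} = x^{2}$
$w{\left(C \right)} = -6 + C + C^{2}$ ($w{\left(C \right)} = -9 + \left(\left(C + C^{2}\right) + 3\right) = -9 + \left(3 + C + C^{2}\right) = -6 + C + C^{2}$)
$z{\left(B,p \right)} = - B$ ($z{\left(B,p \right)} = \left(-6 + 2 + 2^{2}\right) - B = \left(-6 + 2 + 4\right) - B = 0 - B = - B$)
$\left(37 + \left(- \frac{16}{3} + \frac{z{\left(0,7 \right)}}{-8}\right)\right)^{2} - 10787 = \left(37 - \left(\frac{16}{3} - \frac{\left(-1\right) 0}{-8}\right)\right)^{2} - 10787 = \left(37 + \left(\left(-16\right) \frac{1}{3} + 0 \left(- \frac{1}{8}\right)\right)\right)^{2} - 10787 = \left(37 + \left(- \frac{16}{3} + 0\right)\right)^{2} - 10787 = \left(37 - \frac{16}{3}\right)^{2} - 10787 = \left(\frac{95}{3}\right)^{2} - 10787 = \frac{9025}{9} - 10787 = - \frac{88058}{9}$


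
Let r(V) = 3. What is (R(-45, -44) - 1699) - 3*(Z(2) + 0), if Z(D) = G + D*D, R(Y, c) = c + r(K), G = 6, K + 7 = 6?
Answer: -1770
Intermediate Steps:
K = -1 (K = -7 + 6 = -1)
R(Y, c) = 3 + c (R(Y, c) = c + 3 = 3 + c)
Z(D) = 6 + D² (Z(D) = 6 + D*D = 6 + D²)
(R(-45, -44) - 1699) - 3*(Z(2) + 0) = ((3 - 44) - 1699) - 3*((6 + 2²) + 0) = (-41 - 1699) - 3*((6 + 4) + 0) = -1740 - 3*(10 + 0) = -1740 - 3*10 = -1740 - 30 = -1770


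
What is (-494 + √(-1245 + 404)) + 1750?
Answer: 1256 + 29*I ≈ 1256.0 + 29.0*I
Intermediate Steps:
(-494 + √(-1245 + 404)) + 1750 = (-494 + √(-841)) + 1750 = (-494 + 29*I) + 1750 = 1256 + 29*I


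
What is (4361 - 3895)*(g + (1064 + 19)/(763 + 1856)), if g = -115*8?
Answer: -374104334/873 ≈ -4.2853e+5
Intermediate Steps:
g = -920
(4361 - 3895)*(g + (1064 + 19)/(763 + 1856)) = (4361 - 3895)*(-920 + (1064 + 19)/(763 + 1856)) = 466*(-920 + 1083/2619) = 466*(-920 + 1083*(1/2619)) = 466*(-920 + 361/873) = 466*(-802799/873) = -374104334/873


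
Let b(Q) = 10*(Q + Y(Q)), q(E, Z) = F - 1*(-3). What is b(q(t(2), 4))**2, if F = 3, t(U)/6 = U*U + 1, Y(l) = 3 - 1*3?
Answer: 3600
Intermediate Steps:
Y(l) = 0 (Y(l) = 3 - 3 = 0)
t(U) = 6 + 6*U**2 (t(U) = 6*(U*U + 1) = 6*(U**2 + 1) = 6*(1 + U**2) = 6 + 6*U**2)
q(E, Z) = 6 (q(E, Z) = 3 - 1*(-3) = 3 + 3 = 6)
b(Q) = 10*Q (b(Q) = 10*(Q + 0) = 10*Q)
b(q(t(2), 4))**2 = (10*6)**2 = 60**2 = 3600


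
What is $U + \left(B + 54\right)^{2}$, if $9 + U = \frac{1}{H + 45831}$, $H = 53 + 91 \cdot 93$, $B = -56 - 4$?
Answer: $\frac{1467370}{54347} \approx 27.0$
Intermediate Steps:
$B = -60$ ($B = -56 - 4 = -60$)
$H = 8516$ ($H = 53 + 8463 = 8516$)
$U = - \frac{489122}{54347}$ ($U = -9 + \frac{1}{8516 + 45831} = -9 + \frac{1}{54347} = - \frac{489122}{54347} \approx -9.0$)
$U + \left(B + 54\right)^{2} = - \frac{489122}{54347} + \left(-60 + 54\right)^{2} = - \frac{489122}{54347} + \left(-6\right)^{2} = - \frac{489122}{54347} + 36 = \frac{1467370}{54347}$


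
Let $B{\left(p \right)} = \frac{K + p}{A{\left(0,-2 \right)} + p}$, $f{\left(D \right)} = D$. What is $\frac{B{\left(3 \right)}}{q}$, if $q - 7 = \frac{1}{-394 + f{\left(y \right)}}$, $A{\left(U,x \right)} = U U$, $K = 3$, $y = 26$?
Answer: $\frac{736}{2575} \approx 0.28583$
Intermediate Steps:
$A{\left(U,x \right)} = U^{2}$
$B{\left(p \right)} = \frac{3 + p}{p}$ ($B{\left(p \right)} = \frac{3 + p}{0^{2} + p} = \frac{3 + p}{0 + p} = \frac{3 + p}{p}$)
$q = \frac{2575}{368}$ ($q = 7 + \frac{1}{-394 + 26} = 7 + \frac{1}{-368} = 7 - \frac{1}{368} = \frac{2575}{368} \approx 6.9973$)
$\frac{B{\left(3 \right)}}{q} = \frac{\frac{1}{3} \left(3 + 3\right)}{\frac{2575}{368}} = \frac{1}{3} \cdot 6 \cdot \frac{368}{2575} = 2 \cdot \frac{368}{2575} = \frac{736}{2575}$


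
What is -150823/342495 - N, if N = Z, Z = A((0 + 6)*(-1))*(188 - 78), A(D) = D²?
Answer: -1356431023/342495 ≈ -3960.4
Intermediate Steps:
Z = 3960 (Z = ((0 + 6)*(-1))²*(188 - 78) = (6*(-1))²*110 = (-6)²*110 = 36*110 = 3960)
N = 3960
-150823/342495 - N = -150823/342495 - 1*3960 = -150823*1/342495 - 3960 = -150823/342495 - 3960 = -1356431023/342495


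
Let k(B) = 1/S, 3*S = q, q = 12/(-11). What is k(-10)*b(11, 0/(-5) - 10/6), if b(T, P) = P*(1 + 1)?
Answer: 55/6 ≈ 9.1667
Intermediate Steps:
b(T, P) = 2*P (b(T, P) = P*2 = 2*P)
q = -12/11 (q = 12*(-1/11) = -12/11 ≈ -1.0909)
S = -4/11 (S = (⅓)*(-12/11) = -4/11 ≈ -0.36364)
k(B) = -11/4 (k(B) = 1/(-4/11) = -11/4)
k(-10)*b(11, 0/(-5) - 10/6) = -11*(0/(-5) - 10/6)/2 = -11*(0*(-⅕) - 10*⅙)/2 = -11*(0 - 5/3)/2 = -11*(-5)/(2*3) = -11/4*(-10/3) = 55/6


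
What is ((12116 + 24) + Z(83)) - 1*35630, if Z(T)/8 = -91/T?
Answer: -1950398/83 ≈ -23499.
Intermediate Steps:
Z(T) = -728/T (Z(T) = 8*(-91/T) = -728/T)
((12116 + 24) + Z(83)) - 1*35630 = ((12116 + 24) - 728/83) - 1*35630 = (12140 - 728*1/83) - 35630 = (12140 - 728/83) - 35630 = 1006892/83 - 35630 = -1950398/83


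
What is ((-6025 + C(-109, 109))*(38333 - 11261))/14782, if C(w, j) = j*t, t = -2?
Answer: -84505248/7391 ≈ -11434.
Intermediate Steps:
C(w, j) = -2*j (C(w, j) = j*(-2) = -2*j)
((-6025 + C(-109, 109))*(38333 - 11261))/14782 = ((-6025 - 2*109)*(38333 - 11261))/14782 = ((-6025 - 218)*27072)*(1/14782) = -6243*27072*(1/14782) = -169010496*1/14782 = -84505248/7391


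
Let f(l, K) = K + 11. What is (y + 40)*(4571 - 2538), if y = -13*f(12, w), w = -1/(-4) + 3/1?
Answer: -1181173/4 ≈ -2.9529e+5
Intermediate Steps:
w = 13/4 (w = -1*(-¼) + 3*1 = ¼ + 3 = 13/4 ≈ 3.2500)
f(l, K) = 11 + K
y = -741/4 (y = -13*(11 + 13/4) = -13*57/4 = -741/4 ≈ -185.25)
(y + 40)*(4571 - 2538) = (-741/4 + 40)*(4571 - 2538) = -581/4*2033 = -1181173/4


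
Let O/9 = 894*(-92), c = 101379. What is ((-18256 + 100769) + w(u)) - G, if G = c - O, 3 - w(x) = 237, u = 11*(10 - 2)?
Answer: -759332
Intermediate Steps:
u = 88 (u = 11*8 = 88)
w(x) = -234 (w(x) = 3 - 1*237 = 3 - 237 = -234)
O = -740232 (O = 9*(894*(-92)) = 9*(-82248) = -740232)
G = 841611 (G = 101379 - 1*(-740232) = 101379 + 740232 = 841611)
((-18256 + 100769) + w(u)) - G = ((-18256 + 100769) - 234) - 1*841611 = (82513 - 234) - 841611 = 82279 - 841611 = -759332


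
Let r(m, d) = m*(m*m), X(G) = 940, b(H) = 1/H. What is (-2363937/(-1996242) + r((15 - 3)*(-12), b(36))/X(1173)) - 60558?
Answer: -9966136852099/156372290 ≈ -63733.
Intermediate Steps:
r(m, d) = m³ (r(m, d) = m*m² = m³)
(-2363937/(-1996242) + r((15 - 3)*(-12), b(36))/X(1173)) - 60558 = (-2363937/(-1996242) + ((15 - 3)*(-12))³/940) - 60558 = (-2363937*(-1/1996242) + (12*(-12))³*(1/940)) - 60558 = (787979/665414 + (-144)³*(1/940)) - 60558 = (787979/665414 - 2985984*1/940) - 60558 = (787979/665414 - 746496/235) - 60558 = -496543714279/156372290 - 60558 = -9966136852099/156372290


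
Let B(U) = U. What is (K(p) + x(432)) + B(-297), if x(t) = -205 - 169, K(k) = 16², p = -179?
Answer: -415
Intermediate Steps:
K(k) = 256
x(t) = -374
(K(p) + x(432)) + B(-297) = (256 - 374) - 297 = -118 - 297 = -415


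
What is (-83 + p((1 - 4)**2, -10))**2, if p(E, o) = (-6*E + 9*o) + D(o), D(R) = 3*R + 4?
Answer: 64009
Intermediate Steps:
D(R) = 4 + 3*R
p(E, o) = 4 - 6*E + 12*o (p(E, o) = (-6*E + 9*o) + (4 + 3*o) = 4 - 6*E + 12*o)
(-83 + p((1 - 4)**2, -10))**2 = (-83 + (4 - 6*(1 - 4)**2 + 12*(-10)))**2 = (-83 + (4 - 6*(-3)**2 - 120))**2 = (-83 + (4 - 6*9 - 120))**2 = (-83 + (4 - 54 - 120))**2 = (-83 - 170)**2 = (-253)**2 = 64009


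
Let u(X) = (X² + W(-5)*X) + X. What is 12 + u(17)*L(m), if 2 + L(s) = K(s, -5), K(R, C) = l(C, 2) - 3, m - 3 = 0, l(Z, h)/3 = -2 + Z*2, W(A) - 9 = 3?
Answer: -20898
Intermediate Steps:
W(A) = 12 (W(A) = 9 + 3 = 12)
l(Z, h) = -6 + 6*Z (l(Z, h) = 3*(-2 + Z*2) = 3*(-2 + 2*Z) = -6 + 6*Z)
m = 3 (m = 3 + 0 = 3)
u(X) = X² + 13*X (u(X) = (X² + 12*X) + X = X² + 13*X)
K(R, C) = -9 + 6*C (K(R, C) = (-6 + 6*C) - 3 = -9 + 6*C)
L(s) = -41 (L(s) = -2 + (-9 + 6*(-5)) = -2 + (-9 - 30) = -2 - 39 = -41)
12 + u(17)*L(m) = 12 + (17*(13 + 17))*(-41) = 12 + (17*30)*(-41) = 12 + 510*(-41) = 12 - 20910 = -20898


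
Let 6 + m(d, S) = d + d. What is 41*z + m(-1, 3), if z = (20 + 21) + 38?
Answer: 3231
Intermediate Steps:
m(d, S) = -6 + 2*d (m(d, S) = -6 + (d + d) = -6 + 2*d)
z = 79 (z = 41 + 38 = 79)
41*z + m(-1, 3) = 41*79 + (-6 + 2*(-1)) = 3239 + (-6 - 2) = 3239 - 8 = 3231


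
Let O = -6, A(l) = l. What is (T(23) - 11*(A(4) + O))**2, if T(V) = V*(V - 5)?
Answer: 190096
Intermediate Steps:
T(V) = V*(-5 + V)
(T(23) - 11*(A(4) + O))**2 = (23*(-5 + 23) - 11*(4 - 6))**2 = (23*18 - 11*(-2))**2 = (414 + 22)**2 = 436**2 = 190096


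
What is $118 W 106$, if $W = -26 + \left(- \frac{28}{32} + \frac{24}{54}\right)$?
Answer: $- \frac{5950681}{18} \approx -3.3059 \cdot 10^{5}$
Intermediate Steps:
$W = - \frac{1903}{72}$ ($W = -26 + \left(\left(-28\right) \frac{1}{32} + 24 \cdot \frac{1}{54}\right) = -26 + \left(- \frac{7}{8} + \frac{4}{9}\right) = -26 - \frac{31}{72} = - \frac{1903}{72} \approx -26.431$)
$118 W 106 = 118 \left(- \frac{1903}{72}\right) 106 = \left(- \frac{112277}{36}\right) 106 = - \frac{5950681}{18}$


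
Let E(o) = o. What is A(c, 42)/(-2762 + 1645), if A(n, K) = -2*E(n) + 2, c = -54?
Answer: -110/1117 ≈ -0.098478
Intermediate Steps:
A(n, K) = 2 - 2*n (A(n, K) = -2*n + 2 = 2 - 2*n)
A(c, 42)/(-2762 + 1645) = (2 - 2*(-54))/(-2762 + 1645) = (2 + 108)/(-1117) = 110*(-1/1117) = -110/1117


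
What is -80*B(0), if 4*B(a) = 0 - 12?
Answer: 240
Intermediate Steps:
B(a) = -3 (B(a) = (0 - 12)/4 = (¼)*(-12) = -3)
-80*B(0) = -80*(-3) = 240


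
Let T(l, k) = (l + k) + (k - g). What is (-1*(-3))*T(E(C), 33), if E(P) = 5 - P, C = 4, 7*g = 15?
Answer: 1362/7 ≈ 194.57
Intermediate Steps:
g = 15/7 (g = (⅐)*15 = 15/7 ≈ 2.1429)
T(l, k) = -15/7 + l + 2*k (T(l, k) = (l + k) + (k - 1*15/7) = (k + l) + (k - 15/7) = (k + l) + (-15/7 + k) = -15/7 + l + 2*k)
(-1*(-3))*T(E(C), 33) = (-1*(-3))*(-15/7 + (5 - 1*4) + 2*33) = 3*(-15/7 + (5 - 4) + 66) = 3*(-15/7 + 1 + 66) = 3*(454/7) = 1362/7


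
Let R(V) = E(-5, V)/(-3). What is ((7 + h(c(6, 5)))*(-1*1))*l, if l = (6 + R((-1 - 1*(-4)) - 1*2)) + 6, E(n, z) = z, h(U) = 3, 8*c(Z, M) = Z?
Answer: -350/3 ≈ -116.67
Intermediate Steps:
c(Z, M) = Z/8
R(V) = -V/3 (R(V) = V/(-3) = V*(-1/3) = -V/3)
l = 35/3 (l = (6 - ((-1 - 1*(-4)) - 1*2)/3) + 6 = (6 - ((-1 + 4) - 2)/3) + 6 = (6 - (3 - 2)/3) + 6 = (6 - 1/3*1) + 6 = (6 - 1/3) + 6 = 17/3 + 6 = 35/3 ≈ 11.667)
((7 + h(c(6, 5)))*(-1*1))*l = ((7 + 3)*(-1*1))*(35/3) = (10*(-1))*(35/3) = -10*35/3 = -350/3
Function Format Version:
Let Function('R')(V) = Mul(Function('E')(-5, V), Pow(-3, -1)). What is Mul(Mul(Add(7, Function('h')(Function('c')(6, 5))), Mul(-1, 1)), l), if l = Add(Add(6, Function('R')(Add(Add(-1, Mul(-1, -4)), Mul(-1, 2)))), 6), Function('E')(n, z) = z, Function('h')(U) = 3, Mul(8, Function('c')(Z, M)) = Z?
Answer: Rational(-350, 3) ≈ -116.67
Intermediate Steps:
Function('c')(Z, M) = Mul(Rational(1, 8), Z)
Function('R')(V) = Mul(Rational(-1, 3), V) (Function('R')(V) = Mul(V, Pow(-3, -1)) = Mul(V, Rational(-1, 3)) = Mul(Rational(-1, 3), V))
l = Rational(35, 3) (l = Add(Add(6, Mul(Rational(-1, 3), Add(Add(-1, Mul(-1, -4)), Mul(-1, 2)))), 6) = Add(Add(6, Mul(Rational(-1, 3), Add(Add(-1, 4), -2))), 6) = Add(Add(6, Mul(Rational(-1, 3), Add(3, -2))), 6) = Add(Add(6, Mul(Rational(-1, 3), 1)), 6) = Add(Add(6, Rational(-1, 3)), 6) = Add(Rational(17, 3), 6) = Rational(35, 3) ≈ 11.667)
Mul(Mul(Add(7, Function('h')(Function('c')(6, 5))), Mul(-1, 1)), l) = Mul(Mul(Add(7, 3), Mul(-1, 1)), Rational(35, 3)) = Mul(Mul(10, -1), Rational(35, 3)) = Mul(-10, Rational(35, 3)) = Rational(-350, 3)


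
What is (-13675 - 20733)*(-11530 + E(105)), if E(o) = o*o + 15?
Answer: 16859920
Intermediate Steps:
E(o) = 15 + o² (E(o) = o² + 15 = 15 + o²)
(-13675 - 20733)*(-11530 + E(105)) = (-13675 - 20733)*(-11530 + (15 + 105²)) = -34408*(-11530 + (15 + 11025)) = -34408*(-11530 + 11040) = -34408*(-490) = 16859920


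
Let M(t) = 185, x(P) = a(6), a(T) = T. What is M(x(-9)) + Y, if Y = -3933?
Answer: -3748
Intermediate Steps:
x(P) = 6
M(x(-9)) + Y = 185 - 3933 = -3748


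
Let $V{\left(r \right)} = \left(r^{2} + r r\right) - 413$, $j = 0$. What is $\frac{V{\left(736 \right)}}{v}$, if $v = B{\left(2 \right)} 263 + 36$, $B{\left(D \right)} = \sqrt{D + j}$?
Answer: $- \frac{19493622}{68521} + \frac{284823477 \sqrt{2}}{137042} \approx 2654.8$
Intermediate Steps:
$B{\left(D \right)} = \sqrt{D}$ ($B{\left(D \right)} = \sqrt{D + 0} = \sqrt{D}$)
$v = 36 + 263 \sqrt{2}$ ($v = \sqrt{2} \cdot 263 + 36 = 263 \sqrt{2} + 36 = 36 + 263 \sqrt{2} \approx 407.94$)
$V{\left(r \right)} = -413 + 2 r^{2}$ ($V{\left(r \right)} = \left(r^{2} + r^{2}\right) - 413 = 2 r^{2} - 413 = -413 + 2 r^{2}$)
$\frac{V{\left(736 \right)}}{v} = \frac{-413 + 2 \cdot 736^{2}}{36 + 263 \sqrt{2}} = \frac{-413 + 2 \cdot 541696}{36 + 263 \sqrt{2}} = \frac{-413 + 1083392}{36 + 263 \sqrt{2}} = \frac{1082979}{36 + 263 \sqrt{2}}$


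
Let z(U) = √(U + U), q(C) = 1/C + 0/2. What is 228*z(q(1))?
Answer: 228*√2 ≈ 322.44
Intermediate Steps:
q(C) = 1/C (q(C) = 1/C + 0*(½) = 1/C + 0 = 1/C)
z(U) = √2*√U (z(U) = √(2*U) = √2*√U)
228*z(q(1)) = 228*(√2*√(1/1)) = 228*(√2*√1) = 228*(√2*1) = 228*√2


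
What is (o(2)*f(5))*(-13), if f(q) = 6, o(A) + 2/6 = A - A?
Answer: 26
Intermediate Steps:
o(A) = -⅓ (o(A) = -⅓ + (A - A) = -⅓ + 0 = -⅓)
(o(2)*f(5))*(-13) = -⅓*6*(-13) = -2*(-13) = 26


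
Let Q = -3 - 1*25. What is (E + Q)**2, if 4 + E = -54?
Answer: 7396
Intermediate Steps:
E = -58 (E = -4 - 54 = -58)
Q = -28 (Q = -3 - 25 = -28)
(E + Q)**2 = (-58 - 28)**2 = (-86)**2 = 7396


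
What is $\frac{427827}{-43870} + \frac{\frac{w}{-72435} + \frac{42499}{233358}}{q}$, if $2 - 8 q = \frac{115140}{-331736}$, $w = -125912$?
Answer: $- \frac{15428080323403231453}{4811479498342175010} \approx -3.2065$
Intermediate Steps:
$q = \frac{194653}{663472}$ ($q = \frac{1}{4} - \frac{115140 \frac{1}{-331736}}{8} = \frac{1}{4} - \frac{115140 \left(- \frac{1}{331736}\right)}{8} = \frac{1}{4} - - \frac{28785}{663472} = \frac{1}{4} + \frac{28785}{663472} = \frac{194653}{663472} \approx 0.29339$)
$\frac{427827}{-43870} + \frac{\frac{w}{-72435} + \frac{42499}{233358}}{q} = \frac{427827}{-43870} + \frac{- \frac{125912}{-72435} + \frac{42499}{233358}}{\frac{194653}{663472}} = 427827 \left(- \frac{1}{43870}\right) + \left(\left(-125912\right) \left(- \frac{1}{72435}\right) + 42499 \cdot \frac{1}{233358}\right) \frac{663472}{194653} = - \frac{427827}{43870} + \left(\frac{125912}{72435} + \frac{42499}{233358}\right) \frac{663472}{194653} = - \frac{427827}{43870} + \frac{10820329187}{5634428910} \cdot \frac{663472}{194653} = - \frac{427827}{43870} + \frac{3589492723178632}{548379245309115} = - \frac{15428080323403231453}{4811479498342175010}$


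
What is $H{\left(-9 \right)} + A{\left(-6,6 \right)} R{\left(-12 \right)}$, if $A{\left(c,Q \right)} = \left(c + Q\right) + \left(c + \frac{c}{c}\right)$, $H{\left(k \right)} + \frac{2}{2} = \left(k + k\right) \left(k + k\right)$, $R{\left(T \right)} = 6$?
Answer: $293$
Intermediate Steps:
$H{\left(k \right)} = -1 + 4 k^{2}$ ($H{\left(k \right)} = -1 + \left(k + k\right) \left(k + k\right) = -1 + 2 k 2 k = -1 + 4 k^{2}$)
$A{\left(c,Q \right)} = 1 + Q + 2 c$ ($A{\left(c,Q \right)} = \left(Q + c\right) + \left(c + 1\right) = \left(Q + c\right) + \left(1 + c\right) = 1 + Q + 2 c$)
$H{\left(-9 \right)} + A{\left(-6,6 \right)} R{\left(-12 \right)} = \left(-1 + 4 \left(-9\right)^{2}\right) + \left(1 + 6 + 2 \left(-6\right)\right) 6 = \left(-1 + 4 \cdot 81\right) + \left(1 + 6 - 12\right) 6 = \left(-1 + 324\right) - 30 = 323 - 30 = 293$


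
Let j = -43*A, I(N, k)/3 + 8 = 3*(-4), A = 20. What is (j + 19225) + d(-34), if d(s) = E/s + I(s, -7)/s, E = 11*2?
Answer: 312224/17 ≈ 18366.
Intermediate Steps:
I(N, k) = -60 (I(N, k) = -24 + 3*(3*(-4)) = -24 + 3*(-12) = -24 - 36 = -60)
E = 22
j = -860 (j = -43*20 = -860)
d(s) = -38/s (d(s) = 22/s - 60/s = -38/s)
(j + 19225) + d(-34) = (-860 + 19225) - 38/(-34) = 18365 - 38*(-1/34) = 18365 + 19/17 = 312224/17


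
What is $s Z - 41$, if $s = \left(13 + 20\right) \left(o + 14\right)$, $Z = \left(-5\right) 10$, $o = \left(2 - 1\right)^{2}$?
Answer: $-24791$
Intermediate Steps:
$o = 1$ ($o = 1^{2} = 1$)
$Z = -50$
$s = 495$ ($s = \left(13 + 20\right) \left(1 + 14\right) = 33 \cdot 15 = 495$)
$s Z - 41 = 495 \left(-50\right) - 41 = -24750 - 41 = -24791$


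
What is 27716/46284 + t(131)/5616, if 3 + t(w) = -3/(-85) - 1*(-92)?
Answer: 70733266/115073595 ≈ 0.61468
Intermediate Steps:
t(w) = 7568/85 (t(w) = -3 + (-3/(-85) - 1*(-92)) = -3 + (-3*(-1/85) + 92) = -3 + (3/85 + 92) = -3 + 7823/85 = 7568/85)
27716/46284 + t(131)/5616 = 27716/46284 + (7568/85)/5616 = 27716*(1/46284) + (7568/85)*(1/5616) = 6929/11571 + 473/29835 = 70733266/115073595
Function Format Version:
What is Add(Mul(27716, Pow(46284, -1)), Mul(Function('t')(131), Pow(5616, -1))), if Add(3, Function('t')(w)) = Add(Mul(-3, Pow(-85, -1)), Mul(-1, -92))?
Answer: Rational(70733266, 115073595) ≈ 0.61468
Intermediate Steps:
Function('t')(w) = Rational(7568, 85) (Function('t')(w) = Add(-3, Add(Mul(-3, Pow(-85, -1)), Mul(-1, -92))) = Add(-3, Add(Mul(-3, Rational(-1, 85)), 92)) = Add(-3, Add(Rational(3, 85), 92)) = Add(-3, Rational(7823, 85)) = Rational(7568, 85))
Add(Mul(27716, Pow(46284, -1)), Mul(Function('t')(131), Pow(5616, -1))) = Add(Mul(27716, Pow(46284, -1)), Mul(Rational(7568, 85), Pow(5616, -1))) = Add(Mul(27716, Rational(1, 46284)), Mul(Rational(7568, 85), Rational(1, 5616))) = Add(Rational(6929, 11571), Rational(473, 29835)) = Rational(70733266, 115073595)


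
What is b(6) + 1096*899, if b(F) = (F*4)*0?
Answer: 985304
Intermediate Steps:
b(F) = 0 (b(F) = (4*F)*0 = 0)
b(6) + 1096*899 = 0 + 1096*899 = 0 + 985304 = 985304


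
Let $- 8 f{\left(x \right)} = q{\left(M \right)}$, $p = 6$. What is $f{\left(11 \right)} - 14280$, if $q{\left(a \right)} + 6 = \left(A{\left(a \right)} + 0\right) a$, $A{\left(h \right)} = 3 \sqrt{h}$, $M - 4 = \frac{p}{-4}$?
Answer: $- \frac{57117}{4} - \frac{15 \sqrt{10}}{32} \approx -14281.0$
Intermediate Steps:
$M = \frac{5}{2}$ ($M = 4 + \frac{6}{-4} = 4 + 6 \left(- \frac{1}{4}\right) = 4 - \frac{3}{2} = \frac{5}{2} \approx 2.5$)
$q{\left(a \right)} = -6 + 3 a^{\frac{3}{2}}$ ($q{\left(a \right)} = -6 + \left(3 \sqrt{a} + 0\right) a = -6 + 3 \sqrt{a} a = -6 + 3 a^{\frac{3}{2}}$)
$f{\left(x \right)} = \frac{3}{4} - \frac{15 \sqrt{10}}{32}$ ($f{\left(x \right)} = - \frac{-6 + 3 \left(\frac{5}{2}\right)^{\frac{3}{2}}}{8} = - \frac{-6 + 3 \frac{5 \sqrt{10}}{4}}{8} = - \frac{-6 + \frac{15 \sqrt{10}}{4}}{8} = \frac{3}{4} - \frac{15 \sqrt{10}}{32}$)
$f{\left(11 \right)} - 14280 = \left(\frac{3}{4} - \frac{15 \sqrt{10}}{32}\right) - 14280 = - \frac{57117}{4} - \frac{15 \sqrt{10}}{32}$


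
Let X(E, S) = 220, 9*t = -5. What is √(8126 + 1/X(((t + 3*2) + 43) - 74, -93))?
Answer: √98324655/110 ≈ 90.144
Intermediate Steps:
t = -5/9 (t = (⅑)*(-5) = -5/9 ≈ -0.55556)
√(8126 + 1/X(((t + 3*2) + 43) - 74, -93)) = √(8126 + 1/220) = √(1787721/220) = √98324655/110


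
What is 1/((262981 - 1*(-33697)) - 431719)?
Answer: -1/135041 ≈ -7.4052e-6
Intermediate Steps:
1/((262981 - 1*(-33697)) - 431719) = 1/((262981 + 33697) - 431719) = 1/(296678 - 431719) = 1/(-135041) = -1/135041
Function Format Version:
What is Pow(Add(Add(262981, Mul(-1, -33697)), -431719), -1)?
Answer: Rational(-1, 135041) ≈ -7.4052e-6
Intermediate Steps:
Pow(Add(Add(262981, Mul(-1, -33697)), -431719), -1) = Pow(Add(Add(262981, 33697), -431719), -1) = Pow(Add(296678, -431719), -1) = Pow(-135041, -1) = Rational(-1, 135041)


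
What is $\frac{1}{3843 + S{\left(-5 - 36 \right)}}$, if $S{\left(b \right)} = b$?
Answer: $\frac{1}{3802} \approx 0.00026302$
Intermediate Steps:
$\frac{1}{3843 + S{\left(-5 - 36 \right)}} = \frac{1}{3843 - 41} = \frac{1}{3802}$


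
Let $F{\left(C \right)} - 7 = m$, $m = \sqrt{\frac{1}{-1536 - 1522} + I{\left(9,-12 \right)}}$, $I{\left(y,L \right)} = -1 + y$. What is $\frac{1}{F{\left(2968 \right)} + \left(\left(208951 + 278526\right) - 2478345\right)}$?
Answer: $- \frac{6088052938}{12120467160175155} - \frac{\sqrt{74807854}}{12120467160175155} \approx -5.023 \cdot 10^{-7}$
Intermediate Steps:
$m = \frac{\sqrt{74807854}}{3058}$ ($m = \sqrt{\frac{1}{-1536 - 1522} + \left(-1 + 9\right)} = \sqrt{\frac{1}{-3058} + 8} = \sqrt{- \frac{1}{3058} + 8} = \sqrt{\frac{24463}{3058}} = \frac{\sqrt{74807854}}{3058} \approx 2.8284$)
$F{\left(C \right)} = 7 + \frac{\sqrt{74807854}}{3058}$
$\frac{1}{F{\left(2968 \right)} + \left(\left(208951 + 278526\right) - 2478345\right)} = \frac{1}{\left(7 + \frac{\sqrt{74807854}}{3058}\right) + \left(\left(208951 + 278526\right) - 2478345\right)} = \frac{1}{\left(7 + \frac{\sqrt{74807854}}{3058}\right) + \left(487477 - 2478345\right)} = \frac{1}{\left(7 + \frac{\sqrt{74807854}}{3058}\right) - 1990868} = \frac{1}{-1990861 + \frac{\sqrt{74807854}}{3058}}$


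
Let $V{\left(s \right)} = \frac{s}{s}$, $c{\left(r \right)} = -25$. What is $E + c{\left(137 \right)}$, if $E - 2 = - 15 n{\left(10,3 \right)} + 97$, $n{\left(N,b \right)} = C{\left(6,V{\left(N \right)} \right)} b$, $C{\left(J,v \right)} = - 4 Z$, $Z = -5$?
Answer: $-826$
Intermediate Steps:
$V{\left(s \right)} = 1$
$C{\left(J,v \right)} = 20$ ($C{\left(J,v \right)} = \left(-4\right) \left(-5\right) = 20$)
$n{\left(N,b \right)} = 20 b$
$E = -801$ ($E = 2 + \left(- 15 \cdot 20 \cdot 3 + 97\right) = 2 + \left(\left(-15\right) 60 + 97\right) = 2 + \left(-900 + 97\right) = 2 - 803 = -801$)
$E + c{\left(137 \right)} = -801 - 25 = -826$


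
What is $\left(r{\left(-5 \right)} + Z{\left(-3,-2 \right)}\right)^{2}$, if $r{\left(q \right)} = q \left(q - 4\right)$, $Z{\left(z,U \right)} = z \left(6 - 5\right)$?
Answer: $1764$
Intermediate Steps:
$Z{\left(z,U \right)} = z$ ($Z{\left(z,U \right)} = z 1 = z$)
$r{\left(q \right)} = q \left(-4 + q\right)$
$\left(r{\left(-5 \right)} + Z{\left(-3,-2 \right)}\right)^{2} = \left(- 5 \left(-4 - 5\right) - 3\right)^{2} = \left(\left(-5\right) \left(-9\right) - 3\right)^{2} = \left(45 - 3\right)^{2} = 42^{2} = 1764$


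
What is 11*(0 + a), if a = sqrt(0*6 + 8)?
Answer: 22*sqrt(2) ≈ 31.113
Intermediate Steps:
a = 2*sqrt(2) (a = sqrt(0 + 8) = sqrt(8) = 2*sqrt(2) ≈ 2.8284)
11*(0 + a) = 11*(0 + 2*sqrt(2)) = 11*(2*sqrt(2)) = 22*sqrt(2)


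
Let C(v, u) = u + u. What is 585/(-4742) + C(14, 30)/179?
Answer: 179805/848818 ≈ 0.21183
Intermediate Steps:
C(v, u) = 2*u
585/(-4742) + C(14, 30)/179 = 585/(-4742) + (2*30)/179 = 585*(-1/4742) + 60*(1/179) = -585/4742 + 60/179 = 179805/848818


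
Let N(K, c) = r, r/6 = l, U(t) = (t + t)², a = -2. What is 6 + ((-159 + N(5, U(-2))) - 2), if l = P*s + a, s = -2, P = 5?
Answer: -227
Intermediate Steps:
U(t) = 4*t² (U(t) = (2*t)² = 4*t²)
l = -12 (l = 5*(-2) - 2 = -10 - 2 = -12)
r = -72 (r = 6*(-12) = -72)
N(K, c) = -72
6 + ((-159 + N(5, U(-2))) - 2) = 6 + ((-159 - 72) - 2) = 6 + (-231 - 2) = 6 - 233 = -227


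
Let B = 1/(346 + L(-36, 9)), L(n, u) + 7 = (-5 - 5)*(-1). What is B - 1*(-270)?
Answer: 94231/349 ≈ 270.00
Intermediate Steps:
L(n, u) = 3 (L(n, u) = -7 + (-5 - 5)*(-1) = -7 - 10*(-1) = -7 + 10 = 3)
B = 1/349 (B = 1/(346 + 3) = 1/349 ≈ 0.0028653)
B - 1*(-270) = 1/349 - 1*(-270) = 1/349 + 270 = 94231/349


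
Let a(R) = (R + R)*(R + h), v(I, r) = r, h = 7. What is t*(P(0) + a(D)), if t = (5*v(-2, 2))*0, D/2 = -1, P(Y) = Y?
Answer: 0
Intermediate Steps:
D = -2 (D = 2*(-1) = -2)
a(R) = 2*R*(7 + R) (a(R) = (R + R)*(R + 7) = (2*R)*(7 + R) = 2*R*(7 + R))
t = 0 (t = (5*2)*0 = 10*0 = 0)
t*(P(0) + a(D)) = 0*(0 + 2*(-2)*(7 - 2)) = 0*(0 + 2*(-2)*5) = 0*(0 - 20) = 0*(-20) = 0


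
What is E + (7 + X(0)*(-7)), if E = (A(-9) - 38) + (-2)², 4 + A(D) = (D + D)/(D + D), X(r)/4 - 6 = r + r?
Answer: -198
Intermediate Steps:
X(r) = 24 + 8*r (X(r) = 24 + 4*(r + r) = 24 + 4*(2*r) = 24 + 8*r)
A(D) = -3 (A(D) = -4 + (D + D)/(D + D) = -4 + (2*D)/((2*D)) = -4 + (2*D)*(1/(2*D)) = -4 + 1 = -3)
E = -37 (E = (-3 - 38) + (-2)² = -41 + 4 = -37)
E + (7 + X(0)*(-7)) = -37 + (7 + (24 + 8*0)*(-7)) = -37 + (7 + (24 + 0)*(-7)) = -37 + (7 + 24*(-7)) = -37 + (7 - 168) = -37 - 161 = -198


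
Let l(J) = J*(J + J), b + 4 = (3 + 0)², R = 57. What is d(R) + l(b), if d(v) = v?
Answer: 107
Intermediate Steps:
b = 5 (b = -4 + (3 + 0)² = -4 + 3² = -4 + 9 = 5)
l(J) = 2*J² (l(J) = J*(2*J) = 2*J²)
d(R) + l(b) = 57 + 2*5² = 57 + 2*25 = 57 + 50 = 107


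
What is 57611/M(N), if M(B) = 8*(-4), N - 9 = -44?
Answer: -57611/32 ≈ -1800.3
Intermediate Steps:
N = -35 (N = 9 - 44 = -35)
M(B) = -32
57611/M(N) = 57611/(-32) = 57611*(-1/32) = -57611/32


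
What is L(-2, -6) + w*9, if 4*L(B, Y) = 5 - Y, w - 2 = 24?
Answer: 947/4 ≈ 236.75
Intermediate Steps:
w = 26 (w = 2 + 24 = 26)
L(B, Y) = 5/4 - Y/4 (L(B, Y) = (5 - Y)/4 = 5/4 - Y/4)
L(-2, -6) + w*9 = (5/4 - 1/4*(-6)) + 26*9 = (5/4 + 3/2) + 234 = 11/4 + 234 = 947/4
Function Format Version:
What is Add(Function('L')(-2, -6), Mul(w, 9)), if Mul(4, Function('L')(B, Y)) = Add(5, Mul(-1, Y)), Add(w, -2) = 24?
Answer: Rational(947, 4) ≈ 236.75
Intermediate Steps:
w = 26 (w = Add(2, 24) = 26)
Function('L')(B, Y) = Add(Rational(5, 4), Mul(Rational(-1, 4), Y)) (Function('L')(B, Y) = Mul(Rational(1, 4), Add(5, Mul(-1, Y))) = Add(Rational(5, 4), Mul(Rational(-1, 4), Y)))
Add(Function('L')(-2, -6), Mul(w, 9)) = Add(Add(Rational(5, 4), Mul(Rational(-1, 4), -6)), Mul(26, 9)) = Add(Add(Rational(5, 4), Rational(3, 2)), 234) = Add(Rational(11, 4), 234) = Rational(947, 4)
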